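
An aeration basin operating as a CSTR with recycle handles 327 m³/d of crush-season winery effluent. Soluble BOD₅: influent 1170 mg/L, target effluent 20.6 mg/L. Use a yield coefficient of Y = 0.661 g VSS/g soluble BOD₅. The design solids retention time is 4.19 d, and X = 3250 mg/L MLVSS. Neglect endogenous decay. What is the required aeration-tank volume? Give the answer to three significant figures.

With k_d = 0 the design equation reduces to V = Y Q (S₀−S) θ_c / X = 0.661 × 327 × (1170 − 20.6) × 4.19 / 3250 = 320.3 m³.

V ≈ 320 m³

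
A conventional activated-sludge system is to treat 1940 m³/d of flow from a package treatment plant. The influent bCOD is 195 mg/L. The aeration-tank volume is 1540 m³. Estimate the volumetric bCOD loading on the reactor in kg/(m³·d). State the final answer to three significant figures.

Volumetric loading L_v = Q·S₀ / V = 1940 × 195 g/m³ / 1540 m³ = 245.6 g/(m³·d) = 0.2456 kg bCOD/(m³·d).

L_v ≈ 0.246 kg bCOD/(m³·d)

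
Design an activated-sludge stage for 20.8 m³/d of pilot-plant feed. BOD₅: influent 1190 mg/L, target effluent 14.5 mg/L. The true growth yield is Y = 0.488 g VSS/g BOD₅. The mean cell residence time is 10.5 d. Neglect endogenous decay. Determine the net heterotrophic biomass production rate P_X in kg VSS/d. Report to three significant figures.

Since k_d ≈ 0, Y_obs = Y = 0.488 g VSS/g BOD₅.
Q·(S₀ − S) = 20.8 × (1190 − 14.5) × 10⁻³ = 24.45 kg/d removed.
P_X = Y_obs · Q(S₀ − S) = 0.4880 × 24.45 = 11.93 kg VSS/d.

P_X ≈ 11.9 kg VSS/d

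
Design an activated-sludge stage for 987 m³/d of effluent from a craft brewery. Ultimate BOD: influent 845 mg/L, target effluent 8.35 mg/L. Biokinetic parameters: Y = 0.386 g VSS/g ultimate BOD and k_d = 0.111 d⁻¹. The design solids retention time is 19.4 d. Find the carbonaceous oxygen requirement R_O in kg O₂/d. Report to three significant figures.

Y_obs = Y / (1 + k_d θ_c) = 0.386 / (1 + 0.111 × 19.4) = 0.386 / 3.153 = 0.1224.
Mass of ultimate BOD removed per day: Q(S₀ − S) = 987 × 836.6 g/m³ = 825.8 kg/d.
Net sludge production P_X = 0.1224 × 825.8 = 101.1 kg VSS/d.
Carbonaceous O₂ demand = substrate oxidised − cell-mass equivalent = 825.8 − 1.42 × 101.1 = 682.2 kg O₂/d.

R_O ≈ 682 kg O₂/d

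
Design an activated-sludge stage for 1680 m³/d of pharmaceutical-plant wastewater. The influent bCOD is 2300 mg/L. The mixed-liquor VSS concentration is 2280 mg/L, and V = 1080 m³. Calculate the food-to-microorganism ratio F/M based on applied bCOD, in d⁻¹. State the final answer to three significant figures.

F/M = applied load / biomass = Q·S₀/(V·X) = 1680 × 2300 / (1080 × 2280) = 1.569 d⁻¹.

F/M ≈ 1.57 d⁻¹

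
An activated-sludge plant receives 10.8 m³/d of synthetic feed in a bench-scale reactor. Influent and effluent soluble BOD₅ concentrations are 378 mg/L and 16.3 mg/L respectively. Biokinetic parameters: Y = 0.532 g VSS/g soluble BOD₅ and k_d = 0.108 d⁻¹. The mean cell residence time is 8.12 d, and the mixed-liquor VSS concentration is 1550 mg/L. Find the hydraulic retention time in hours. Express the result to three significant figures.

τ ≈ 12.9 h

Rearranging the biomass balance for a CMAS with decay, V = Y·Q·ΔS·θ_c / [X·(1+k_d θ_c)] = 0.532 × 10.8 × (378 − 16.3) × 8.12 / [1550 × (1 + 0.108 × 8.12)] = 1.69×10^4 / 2909 = 5.800 m³.
τ = V/Q = 5.800/10.8 = 0.5371 d, or 12.89 h.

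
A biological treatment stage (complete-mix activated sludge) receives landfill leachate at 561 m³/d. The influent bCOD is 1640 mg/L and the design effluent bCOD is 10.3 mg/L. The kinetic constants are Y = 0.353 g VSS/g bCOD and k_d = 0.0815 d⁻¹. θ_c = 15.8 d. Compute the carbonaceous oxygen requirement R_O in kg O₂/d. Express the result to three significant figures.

Correct the yield for decay: Y_obs = Y/(1 + k_d θ_c) = 0.353 / (1 + 0.0815 × 15.8) = 0.353 / 2.288 = 0.1543.
Q·(S₀ − S) = 561 × (1640 − 10.3) × 10⁻³ = 914.3 kg/d removed.
Biomass synthesised: P_X = Y_obs × 914.3 = 141.1 kg VSS/d.
Carbonaceous O₂ demand = substrate oxidised − cell-mass equivalent = 914.3 − 1.42 × 141.1 = 713.9 kg O₂/d.

R_O ≈ 714 kg O₂/d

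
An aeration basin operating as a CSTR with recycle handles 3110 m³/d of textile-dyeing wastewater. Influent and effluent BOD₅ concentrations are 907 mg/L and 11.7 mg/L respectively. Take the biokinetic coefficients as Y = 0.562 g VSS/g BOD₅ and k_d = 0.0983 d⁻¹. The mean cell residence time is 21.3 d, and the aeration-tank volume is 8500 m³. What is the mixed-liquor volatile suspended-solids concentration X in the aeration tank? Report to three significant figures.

X ≈ 1270 mg/L

Solving the biomass balance for X: X = Y Q (S₀−S) θ_c / [V (1+k_d θ_c)] = 0.562 × 3110 × (907 − 11.7) × 21.3 / [8500 × (1 + 0.0983 × 21.3)] = 1267 mg/L.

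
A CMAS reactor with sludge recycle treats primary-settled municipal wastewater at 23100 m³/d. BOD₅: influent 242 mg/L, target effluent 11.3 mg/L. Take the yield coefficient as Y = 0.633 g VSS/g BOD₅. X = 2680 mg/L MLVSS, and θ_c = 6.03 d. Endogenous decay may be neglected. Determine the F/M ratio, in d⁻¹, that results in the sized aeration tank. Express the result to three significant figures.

F/M ≈ 0.275 d⁻¹

With k_d = 0 the design equation reduces to V = Y Q (S₀−S) θ_c / X = 0.633 × 23100 × (242 − 11.3) × 6.03 / 2680 = 7590 m³.
F/M = applied load / biomass = Q·S₀/(V·X) = 23100 × 242 / (7590 × 2680) = 0.2748 d⁻¹.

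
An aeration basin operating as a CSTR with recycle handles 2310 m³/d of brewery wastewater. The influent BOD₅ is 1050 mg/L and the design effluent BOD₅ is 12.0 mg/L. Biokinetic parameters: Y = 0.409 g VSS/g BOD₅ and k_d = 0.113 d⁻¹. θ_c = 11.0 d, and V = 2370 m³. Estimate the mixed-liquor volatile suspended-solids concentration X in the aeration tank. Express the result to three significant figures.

X = Y·Q·ΔS·θ_c / [V·(1 + k_d θ_c)] = 0.409 × 2310 × (1050 − 12.0) × 11.0 / [2370 × (1 + 0.113 × 11.0)] = 2029 mg/L.

X ≈ 2030 mg/L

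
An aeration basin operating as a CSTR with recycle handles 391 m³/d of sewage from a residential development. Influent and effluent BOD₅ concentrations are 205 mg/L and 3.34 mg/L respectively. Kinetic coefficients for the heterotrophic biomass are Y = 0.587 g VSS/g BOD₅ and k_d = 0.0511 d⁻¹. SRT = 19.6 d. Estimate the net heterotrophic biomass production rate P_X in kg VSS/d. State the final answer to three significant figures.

P_X ≈ 23.1 kg VSS/d

The observed yield is Y_obs = Y/(1 + k_d·θ_c) = 0.587 / (1 + 0.0511 × 19.6) = 0.587 / 2.002 = 0.2933 g VSS per g BOD₅ removed.
Substrate removed = Q·(S₀ − S) = 391 m³/d × (205 − 3.34) g/m³ = 7.88×10^4 g/d = 78.85 kg/d.
So the net sludge growth is P_X = 0.2933 × 78.85 = 23.12 kg VSS/d.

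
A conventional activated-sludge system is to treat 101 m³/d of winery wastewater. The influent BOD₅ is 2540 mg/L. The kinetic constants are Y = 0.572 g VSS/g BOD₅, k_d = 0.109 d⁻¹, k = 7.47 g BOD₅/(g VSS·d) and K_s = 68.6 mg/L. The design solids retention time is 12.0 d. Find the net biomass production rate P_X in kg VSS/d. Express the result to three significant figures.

P_X ≈ 63.5 kg VSS/d

Effluent substrate depends only on kinetics and SRT: S = K_s(1 + k_d θ_c) / [θ_c(Yk − k_d) − 1] = 68.6 × (1 + 0.109 × 12.0) / [12.0 × (0.572 × 7.47 − 0.109) − 1] = 158.3 / 48.97 = 3.233 mg/L.
Y_obs = Y / (1 + k_d θ_c) = 0.572 / (1 + 0.109 × 12.0) = 0.572 / 2.308 = 0.2478.
ΔS = 2540 − 3.23 = 2537 mg/L, so the substrate removal rate is 101 × 2537/1000 = 256.2 kg BOD₅/d.
So the net sludge growth is P_X = 0.2478 × 256.2 = 63.50 kg VSS/d.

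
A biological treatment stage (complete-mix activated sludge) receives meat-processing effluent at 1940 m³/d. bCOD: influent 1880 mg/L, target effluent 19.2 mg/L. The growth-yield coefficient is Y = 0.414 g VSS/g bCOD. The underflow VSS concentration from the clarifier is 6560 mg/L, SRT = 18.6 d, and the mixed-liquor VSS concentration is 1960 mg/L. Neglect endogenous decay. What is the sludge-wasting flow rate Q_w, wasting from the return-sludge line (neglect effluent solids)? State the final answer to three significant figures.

Q_w ≈ 228 m³/d

V·X = Y·Q·ΔS·θ_c gives V = 0.414 × 1940 × (1880 − 19.2) × 18.6 / 1960 = 14183 m³.
Wasting from the return line (neglecting effluent solids): Q_w = V·X / (θ_c·X_r) = 14183 × 1960 / (18.6 × 6560) = 227.8 m³/d.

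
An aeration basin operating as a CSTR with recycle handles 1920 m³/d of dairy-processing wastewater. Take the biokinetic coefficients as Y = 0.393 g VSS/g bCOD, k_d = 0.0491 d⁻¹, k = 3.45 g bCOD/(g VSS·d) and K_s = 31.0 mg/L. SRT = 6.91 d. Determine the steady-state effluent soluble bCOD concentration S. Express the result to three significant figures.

From the Monod/SRT balance for a CMAS, S = K_s·(1+k_d θ_c)/[θ_c·(Y k − k_d) − 1] = 31.0 × (1 + 0.0491 × 6.91) / [6.91 × (0.393 × 3.45 − 0.0491) − 1] = 41.52 / 8.030 = 5.171 mg/L.

S ≈ 5.17 mg/L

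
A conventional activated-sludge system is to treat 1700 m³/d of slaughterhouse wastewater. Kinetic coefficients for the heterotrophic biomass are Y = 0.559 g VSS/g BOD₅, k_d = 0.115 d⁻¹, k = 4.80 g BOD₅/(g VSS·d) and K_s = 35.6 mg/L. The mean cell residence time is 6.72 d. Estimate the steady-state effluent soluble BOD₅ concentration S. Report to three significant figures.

From the Monod/SRT balance for a CMAS, S = K_s·(1+k_d θ_c)/[θ_c·(Y k − k_d) − 1] = 35.6 × (1 + 0.115 × 6.72) / [6.72 × (0.559 × 4.80 − 0.115) − 1] = 63.11 / 16.26 = 3.882 mg/L.

S ≈ 3.88 mg/L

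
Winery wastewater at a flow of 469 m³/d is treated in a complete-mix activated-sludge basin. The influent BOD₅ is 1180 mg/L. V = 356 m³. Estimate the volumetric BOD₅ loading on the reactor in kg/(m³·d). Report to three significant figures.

Applied BOD₅ load per unit volume = Q·S₀/V = (469 × 1180/1000)/356.0 = 1.555 kg BOD₅·m⁻³·d⁻¹.

L_v ≈ 1.55 kg BOD₅/(m³·d)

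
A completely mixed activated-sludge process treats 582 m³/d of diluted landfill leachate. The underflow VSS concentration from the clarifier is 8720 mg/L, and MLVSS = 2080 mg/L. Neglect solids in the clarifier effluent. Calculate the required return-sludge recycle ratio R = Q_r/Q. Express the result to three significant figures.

Solids balance on the clarifier gives (1+R)X = R·X_r, so R = X/(X_r − X) = 2080 / (8720 − 2080) = 0.3133.

R ≈ 0.313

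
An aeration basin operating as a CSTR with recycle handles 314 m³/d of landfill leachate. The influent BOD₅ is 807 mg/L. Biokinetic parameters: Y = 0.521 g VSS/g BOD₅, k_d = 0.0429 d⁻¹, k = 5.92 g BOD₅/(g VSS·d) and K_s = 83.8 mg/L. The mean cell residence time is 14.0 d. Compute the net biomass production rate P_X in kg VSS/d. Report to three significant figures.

From the Monod/SRT balance for a CMAS, S = K_s·(1+k_d θ_c)/[θ_c·(Y k − k_d) − 1] = 83.8 × (1 + 0.0429 × 14.0) / [14.0 × (0.521 × 5.92 − 0.0429) − 1] = 134.1 / 41.58 = 3.226 mg/L.
Observed yield with endogenous decay: Y_obs = Y / (1 + k_d·θ_c) = 0.521 / (1 + 0.0429 × 14.0) = 0.521 / 1.601 = 0.3255 g VSS/g BOD₅.
Q·(S₀ − S) = 314 × (807 − 3.23) × 10⁻³ = 252.4 kg/d removed.
Net biomass production P_X = Y_obs × Q·(S₀ − S) = 0.3255 × 252.4 = 82.15 kg VSS/d.

P_X ≈ 82.2 kg VSS/d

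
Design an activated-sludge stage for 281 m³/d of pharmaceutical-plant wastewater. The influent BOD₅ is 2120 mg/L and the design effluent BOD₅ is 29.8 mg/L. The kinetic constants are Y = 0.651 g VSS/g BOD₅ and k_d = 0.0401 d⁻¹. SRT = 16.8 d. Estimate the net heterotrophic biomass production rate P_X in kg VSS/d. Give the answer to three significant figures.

P_X ≈ 228 kg VSS/d

Y_obs = Y / (1 + k_d θ_c) = 0.651 / (1 + 0.0401 × 16.8) = 0.651 / 1.674 = 0.3890.
Substrate removed = Q·(S₀ − S) = 281 m³/d × (2120 − 29.8) g/m³ = 5.87×10^5 g/d = 587.3 kg/d.
Biomass produced: P_X = Y_obs·Q·ΔS = 0.3890 × 587.3 ≈ 228.5 kg VSS/d.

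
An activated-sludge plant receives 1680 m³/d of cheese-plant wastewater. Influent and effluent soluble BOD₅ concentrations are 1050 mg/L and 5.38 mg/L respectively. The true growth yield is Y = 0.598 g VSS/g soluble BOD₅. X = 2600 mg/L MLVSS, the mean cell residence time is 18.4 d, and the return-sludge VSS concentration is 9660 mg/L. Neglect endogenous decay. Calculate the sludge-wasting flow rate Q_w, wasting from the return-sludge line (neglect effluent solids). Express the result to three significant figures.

Q_w ≈ 109 m³/d

V·X = Y·Q·ΔS·θ_c gives V = 0.598 × 1680 × (1050 − 5.38) × 18.4 / 2600 = 7427 m³.
Wasting from the return line (neglecting effluent solids): Q_w = V·X / (θ_c·X_r) = 7427 × 2600 / (18.4 × 9660) = 108.6 m³/d.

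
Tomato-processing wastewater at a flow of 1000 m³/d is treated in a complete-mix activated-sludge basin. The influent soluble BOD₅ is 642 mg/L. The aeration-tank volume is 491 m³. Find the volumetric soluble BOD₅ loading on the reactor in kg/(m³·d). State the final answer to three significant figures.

Applied soluble BOD₅ load per unit volume = Q·S₀/V = (1000 × 642/1000)/491.0 = 1.308 kg soluble BOD₅·m⁻³·d⁻¹.

L_v ≈ 1.31 kg soluble BOD₅/(m³·d)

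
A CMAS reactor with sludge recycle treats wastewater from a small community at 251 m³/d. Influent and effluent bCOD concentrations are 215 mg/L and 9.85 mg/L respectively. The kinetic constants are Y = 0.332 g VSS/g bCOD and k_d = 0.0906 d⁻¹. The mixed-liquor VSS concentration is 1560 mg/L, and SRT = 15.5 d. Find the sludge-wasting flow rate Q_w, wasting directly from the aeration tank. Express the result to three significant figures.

Q_w ≈ 4.56 m³/d

From the SRT design equation V = Y Q (S₀−S) θ_c / [X (1 + k_d θ_c)] = 0.332 × 251 × (215 − 9.85) × 15.5 / [1560 × (1 + 0.0906 × 15.5)] = 2.65×10^5 / 3751 = 70.65 m³.
For wasting at MLVSS concentration, Q_w = V/θ_c = 70.65/15.5 = 4.558 m³/d.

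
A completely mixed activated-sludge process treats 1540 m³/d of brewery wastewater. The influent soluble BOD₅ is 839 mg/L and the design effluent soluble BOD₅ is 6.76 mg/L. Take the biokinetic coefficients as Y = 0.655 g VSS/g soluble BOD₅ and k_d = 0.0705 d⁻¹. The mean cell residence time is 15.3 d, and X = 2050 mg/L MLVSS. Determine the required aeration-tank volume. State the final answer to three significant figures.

Steady-state biomass mass balance: V·X·(1 + k_d·θ_c) = Y·Q·(S₀ − S)·θ_c, so V = 0.655 × 1540 × (839 − 6.76) × 15.3 / [2050 × (1 + 0.0705 × 15.3)] = 1.28×10^7 / 4261 = 3014 m³.

V ≈ 3010 m³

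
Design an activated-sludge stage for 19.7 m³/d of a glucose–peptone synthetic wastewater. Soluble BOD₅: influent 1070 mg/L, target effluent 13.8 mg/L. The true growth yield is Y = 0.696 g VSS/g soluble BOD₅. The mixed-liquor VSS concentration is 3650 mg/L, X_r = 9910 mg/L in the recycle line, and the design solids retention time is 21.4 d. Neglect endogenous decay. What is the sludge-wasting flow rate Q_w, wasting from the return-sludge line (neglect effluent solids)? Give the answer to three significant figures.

V·X = Y·Q·ΔS·θ_c gives V = 0.696 × 19.7 × (1070 − 13.8) × 21.4 / 3650 = 84.91 m³.
Wasting from the return line (neglecting effluent solids): Q_w = V·X / (θ_c·X_r) = 84.91 × 3650 / (21.4 × 9910) = 1.461 m³/d.

Q_w ≈ 1.46 m³/d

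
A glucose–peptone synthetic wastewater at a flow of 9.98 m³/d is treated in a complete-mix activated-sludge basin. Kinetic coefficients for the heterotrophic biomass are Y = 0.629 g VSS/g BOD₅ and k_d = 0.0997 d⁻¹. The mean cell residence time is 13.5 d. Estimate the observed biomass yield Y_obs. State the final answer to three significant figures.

Y_obs ≈ 0.268 g VSS/g BOD₅

Correct the yield for decay: Y_obs = Y/(1 + k_d θ_c) = 0.629 / (1 + 0.0997 × 13.5) = 0.629 / 2.346 = 0.2681.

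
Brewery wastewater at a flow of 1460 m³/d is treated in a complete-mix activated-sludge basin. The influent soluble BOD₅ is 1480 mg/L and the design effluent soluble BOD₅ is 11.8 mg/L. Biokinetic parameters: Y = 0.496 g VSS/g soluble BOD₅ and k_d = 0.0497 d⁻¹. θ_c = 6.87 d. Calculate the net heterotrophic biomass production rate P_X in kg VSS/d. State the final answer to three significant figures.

P_X ≈ 793 kg VSS/d

The observed yield is Y_obs = Y/(1 + k_d·θ_c) = 0.496 / (1 + 0.0497 × 6.87) = 0.496 / 1.341 = 0.3698 g VSS per g soluble BOD₅ removed.
Q·(S₀ − S) = 1460 × (1480 − 11.8) × 10⁻³ = 2144 kg/d removed.
Net biomass production P_X = Y_obs × Q·(S₀ − S) = 0.3698 × 2144 = 792.6 kg VSS/d.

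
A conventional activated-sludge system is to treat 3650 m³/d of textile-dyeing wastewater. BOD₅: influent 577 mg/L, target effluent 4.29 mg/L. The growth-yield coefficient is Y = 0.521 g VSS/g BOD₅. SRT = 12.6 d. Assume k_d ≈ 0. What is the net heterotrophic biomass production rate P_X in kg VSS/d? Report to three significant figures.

P_X ≈ 1090 kg VSS/d

No decay correction is needed, so Y_obs = Y = 0.521.
Q·(S₀ − S) = 3650 × (577 − 4.29) × 10⁻³ = 2090 kg/d removed.
P_X = Y_obs · Q(S₀ − S) = 0.5210 × 2090 = 1089 kg VSS/d.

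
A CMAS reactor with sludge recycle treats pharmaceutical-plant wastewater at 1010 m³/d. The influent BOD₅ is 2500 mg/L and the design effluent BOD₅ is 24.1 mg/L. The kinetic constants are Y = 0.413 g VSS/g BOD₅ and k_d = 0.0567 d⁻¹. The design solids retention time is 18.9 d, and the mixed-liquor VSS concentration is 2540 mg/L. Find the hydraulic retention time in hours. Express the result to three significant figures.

τ ≈ 88.1 h

Steady-state biomass mass balance: V·X·(1 + k_d·θ_c) = Y·Q·(S₀ − S)·θ_c, so V = 0.413 × 1010 × (2500 − 24.1) × 18.9 / [2540 × (1 + 0.0567 × 18.9)] = 1.95×10^7 / 5262 = 3710 m³.
τ = V/Q = 3710/1010 = 3.673 d, or 88.15 h.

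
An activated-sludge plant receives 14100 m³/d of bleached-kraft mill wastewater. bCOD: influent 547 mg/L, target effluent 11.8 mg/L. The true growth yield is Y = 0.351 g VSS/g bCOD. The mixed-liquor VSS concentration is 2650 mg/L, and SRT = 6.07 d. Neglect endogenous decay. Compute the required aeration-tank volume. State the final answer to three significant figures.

Biomass mass balance (decay neglected): V·X = Y·Q·(S₀ − S)·θ_c, so V = 0.351 × 14100 × (547 − 11.8) × 6.07 / 2650 = 6067 m³.

V ≈ 6070 m³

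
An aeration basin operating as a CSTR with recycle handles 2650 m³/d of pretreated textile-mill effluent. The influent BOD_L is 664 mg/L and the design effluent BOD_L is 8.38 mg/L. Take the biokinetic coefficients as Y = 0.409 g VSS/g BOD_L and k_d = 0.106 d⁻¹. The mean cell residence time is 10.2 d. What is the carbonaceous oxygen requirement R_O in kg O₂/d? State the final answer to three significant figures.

Y_obs = Y / (1 + k_d θ_c) = 0.409 / (1 + 0.106 × 10.2) = 0.409 / 2.081 = 0.1965.
Mass of BOD_L removed per day: Q(S₀ − S) = 2650 × 655.6 g/m³ = 1737 kg/d.
P_X = Y_obs·Q·(S₀ − S) = 0.1965 × 1737 = 341.4 kg VSS/d.
R_O = Q·(S₀ − S) − 1.42·P_X = 1737 − 1.42 × 341.4 = 1253 kg O₂/d.

R_O ≈ 1250 kg O₂/d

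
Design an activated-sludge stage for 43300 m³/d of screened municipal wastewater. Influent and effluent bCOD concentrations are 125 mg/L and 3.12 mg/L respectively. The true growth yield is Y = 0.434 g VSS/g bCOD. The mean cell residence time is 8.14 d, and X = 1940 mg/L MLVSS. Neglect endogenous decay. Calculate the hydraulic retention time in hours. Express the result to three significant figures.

τ ≈ 5.33 h

Biomass mass balance (decay neglected): V·X = Y·Q·(S₀ − S)·θ_c, so V = 0.434 × 43300 × (125 − 3.12) × 8.14 / 1940 = 9610 m³.
τ = V/Q = 9610/43300 = 0.2219 d, or 5.327 h.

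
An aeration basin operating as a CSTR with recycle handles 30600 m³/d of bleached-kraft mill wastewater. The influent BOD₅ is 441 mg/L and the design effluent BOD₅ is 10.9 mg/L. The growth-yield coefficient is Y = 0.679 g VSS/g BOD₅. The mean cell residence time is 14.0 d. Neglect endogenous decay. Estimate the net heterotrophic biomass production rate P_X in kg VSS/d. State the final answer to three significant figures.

P_X ≈ 8940 kg VSS/d

With endogenous decay neglected, the observed yield equals the true yield: Y_obs = Y = 0.679 g VSS/g BOD₅.
ΔS = 441 − 10.9 = 430.1 mg/L, so the substrate removal rate is 30600 × 430.1/1000 = 13161 kg BOD₅/d.
Net biomass production P_X = Y_obs × Q·(S₀ − S) = 0.6790 × 13161 = 8936 kg VSS/d.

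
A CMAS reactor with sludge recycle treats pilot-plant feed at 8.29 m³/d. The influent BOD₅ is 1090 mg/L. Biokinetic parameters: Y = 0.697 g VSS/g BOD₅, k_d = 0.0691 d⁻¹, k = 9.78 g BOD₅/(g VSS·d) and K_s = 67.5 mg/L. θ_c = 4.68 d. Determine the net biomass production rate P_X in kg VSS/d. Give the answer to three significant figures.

From the Monod/SRT balance for a CMAS, S = K_s·(1+k_d θ_c)/[θ_c·(Y k − k_d) − 1] = 67.5 × (1 + 0.0691 × 4.68) / [4.68 × (0.697 × 9.78 − 0.0691) − 1] = 89.33 / 30.58 = 2.921 mg/L.
Correct the yield for decay: Y_obs = Y/(1 + k_d θ_c) = 0.697 / (1 + 0.0691 × 4.68) = 0.697 / 1.323 = 0.5267.
Substrate removed = Q·(S₀ − S) = 8.29 m³/d × (1090 − 2.92) g/m³ = 9.01×10^3 g/d = 9.012 kg/d.
So the net sludge growth is P_X = 0.5267 × 9.012 = 4.746 kg VSS/d.

P_X ≈ 4.75 kg VSS/d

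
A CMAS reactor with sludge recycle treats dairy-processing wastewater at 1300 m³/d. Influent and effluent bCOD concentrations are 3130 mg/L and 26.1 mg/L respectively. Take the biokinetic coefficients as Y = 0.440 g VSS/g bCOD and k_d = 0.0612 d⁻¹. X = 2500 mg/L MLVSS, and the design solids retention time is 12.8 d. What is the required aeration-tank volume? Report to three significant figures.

From the SRT design equation V = Y Q (S₀−S) θ_c / [X (1 + k_d θ_c)] = 0.440 × 1300 × (3130 − 26.1) × 12.8 / [2500 × (1 + 0.0612 × 12.8)] = 2.27×10^7 / 4458 = 5097 m³.

V ≈ 5100 m³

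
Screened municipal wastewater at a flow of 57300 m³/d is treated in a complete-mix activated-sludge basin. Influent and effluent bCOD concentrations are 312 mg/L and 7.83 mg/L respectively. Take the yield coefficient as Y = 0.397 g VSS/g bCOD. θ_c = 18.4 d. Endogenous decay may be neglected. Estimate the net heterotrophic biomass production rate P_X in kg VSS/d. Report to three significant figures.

P_X ≈ 6920 kg VSS/d

Since k_d ≈ 0, Y_obs = Y = 0.397 g VSS/g bCOD.
ΔS = 312 − 7.83 = 304.2 mg/L, so the substrate removal rate is 57300 × 304.2/1000 = 17429 kg bCOD/d.
So the net sludge growth is P_X = 0.3970 × 17429 = 6919 kg VSS/d.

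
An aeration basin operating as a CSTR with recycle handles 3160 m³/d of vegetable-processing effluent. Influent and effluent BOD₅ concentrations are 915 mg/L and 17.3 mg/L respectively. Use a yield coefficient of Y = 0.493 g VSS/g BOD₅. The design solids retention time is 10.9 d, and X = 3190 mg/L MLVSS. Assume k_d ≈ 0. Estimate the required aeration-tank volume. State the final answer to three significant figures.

Biomass mass balance (decay neglected): V·X = Y·Q·(S₀ − S)·θ_c, so V = 0.493 × 3160 × (915 − 17.3) × 10.9 / 3190 = 4779 m³.

V ≈ 4780 m³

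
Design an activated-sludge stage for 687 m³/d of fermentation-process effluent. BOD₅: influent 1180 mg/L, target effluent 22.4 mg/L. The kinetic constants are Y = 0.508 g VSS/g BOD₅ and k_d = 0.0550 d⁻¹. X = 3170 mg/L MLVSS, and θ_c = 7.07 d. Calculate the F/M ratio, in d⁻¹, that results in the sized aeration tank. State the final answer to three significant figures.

Rearranging the biomass balance for a CMAS with decay, V = Y·Q·ΔS·θ_c / [X·(1+k_d θ_c)] = 0.508 × 687 × (1180 − 22.4) × 7.07 / [3170 × (1 + 0.0550 × 7.07)] = 2.86×10^6 / 4403 = 648.8 m³.
F/M = Q·S₀ / (V·X) = 687 × 1180 / (648.8 × 3170) = 0.3942 g BOD₅·(g VSS·d)⁻¹.

F/M ≈ 0.394 d⁻¹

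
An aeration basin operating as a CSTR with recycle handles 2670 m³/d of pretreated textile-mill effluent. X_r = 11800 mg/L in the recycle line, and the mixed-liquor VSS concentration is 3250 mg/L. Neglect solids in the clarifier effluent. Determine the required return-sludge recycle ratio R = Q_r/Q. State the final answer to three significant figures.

Mass balance around the secondary clarifier (neglecting effluent solids): R = X / (X_r − X) = 3250 / (11800 − 3250) = 0.3801.

R ≈ 0.380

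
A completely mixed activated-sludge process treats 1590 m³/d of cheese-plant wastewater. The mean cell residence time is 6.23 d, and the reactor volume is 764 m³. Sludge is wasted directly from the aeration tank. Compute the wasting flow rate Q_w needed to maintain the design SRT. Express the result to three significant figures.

For wasting at MLVSS concentration, Q_w = V/θ_c = 764.0/6.23 = 122.6 m³/d.

Q_w ≈ 123 m³/d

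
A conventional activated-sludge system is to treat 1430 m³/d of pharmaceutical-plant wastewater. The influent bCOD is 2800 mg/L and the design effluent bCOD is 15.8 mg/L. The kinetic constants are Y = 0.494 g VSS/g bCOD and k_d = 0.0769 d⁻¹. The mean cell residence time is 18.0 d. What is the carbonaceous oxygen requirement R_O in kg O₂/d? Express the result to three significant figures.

The observed yield is Y_obs = Y/(1 + k_d·θ_c) = 0.494 / (1 + 0.0769 × 18.0) = 0.494 / 2.384 = 0.2072 g VSS per g bCOD removed.
Q·(S₀ − S) = 1430 × (2800 − 15.8) × 10⁻³ = 3981 kg/d removed.
Net sludge production P_X = 0.2072 × 3981 = 824.9 kg VSS/d.
R_O = Q·ΔS − 1.42 P_X = 3981 − 1171 = 2810 kg O₂/d.

R_O ≈ 2810 kg O₂/d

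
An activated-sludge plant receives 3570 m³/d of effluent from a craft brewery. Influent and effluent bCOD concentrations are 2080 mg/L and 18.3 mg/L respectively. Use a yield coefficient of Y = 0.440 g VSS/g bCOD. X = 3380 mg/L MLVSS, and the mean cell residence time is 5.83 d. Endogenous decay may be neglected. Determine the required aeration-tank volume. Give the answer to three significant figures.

V·X = Y·Q·ΔS·θ_c gives V = 0.440 × 3570 × (2080 − 18.3) × 5.83 / 3380 = 5586 m³.

V ≈ 5590 m³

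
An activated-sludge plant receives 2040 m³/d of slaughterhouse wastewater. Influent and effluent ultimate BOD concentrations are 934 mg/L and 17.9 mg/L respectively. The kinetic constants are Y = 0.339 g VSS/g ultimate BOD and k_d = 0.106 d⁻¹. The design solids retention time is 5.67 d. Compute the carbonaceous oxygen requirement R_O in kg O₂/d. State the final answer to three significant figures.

R_O ≈ 1310 kg O₂/d

The observed yield is Y_obs = Y/(1 + k_d·θ_c) = 0.339 / (1 + 0.106 × 5.67) = 0.339 / 1.601 = 0.2117 g VSS per g ultimate BOD removed.
Mass of ultimate BOD removed per day: Q(S₀ − S) = 2040 × 916.1 g/m³ = 1869 kg/d.
P_X = Y_obs·Q·(S₀ − S) = 0.2117 × 1869 = 395.7 kg VSS/d.
R_O = Q·ΔS − 1.42 P_X = 1869 − 561.9 = 1307 kg O₂/d.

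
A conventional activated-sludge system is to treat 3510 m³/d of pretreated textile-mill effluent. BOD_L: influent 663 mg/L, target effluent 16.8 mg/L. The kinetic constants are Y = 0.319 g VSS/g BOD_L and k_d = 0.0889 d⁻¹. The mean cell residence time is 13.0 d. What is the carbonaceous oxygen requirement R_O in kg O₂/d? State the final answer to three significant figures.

R_O ≈ 1790 kg O₂/d

Observed yield with endogenous decay: Y_obs = Y / (1 + k_d·θ_c) = 0.319 / (1 + 0.0889 × 13.0) = 0.319 / 2.156 = 0.1480 g VSS/g BOD_L.
Substrate removed = Q·(S₀ − S) = 3510 m³/d × (663 − 16.8) g/m³ = 2.27×10^6 g/d = 2268 kg/d.
Net sludge production P_X = 0.1480 × 2268 = 335.6 kg VSS/d.
R_O = Q·(S₀ − S) − 1.42·P_X = 2268 − 1.42 × 335.6 = 1792 kg O₂/d.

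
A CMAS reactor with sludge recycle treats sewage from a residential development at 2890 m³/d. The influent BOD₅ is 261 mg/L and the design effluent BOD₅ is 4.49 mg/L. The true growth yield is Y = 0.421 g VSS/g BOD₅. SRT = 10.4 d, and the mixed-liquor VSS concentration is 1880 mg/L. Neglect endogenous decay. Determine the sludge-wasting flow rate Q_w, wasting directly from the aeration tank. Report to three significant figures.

Q_w ≈ 166 m³/d

V·X = Y·Q·ΔS·θ_c gives V = 0.421 × 2890 × (261 − 4.49) × 10.4 / 1880 = 1726 m³.
With mixed-liquor wasting, θ_c = V/Q_w, so Q_w = V/θ_c = 1726/10.4 = 166.0 m³/d.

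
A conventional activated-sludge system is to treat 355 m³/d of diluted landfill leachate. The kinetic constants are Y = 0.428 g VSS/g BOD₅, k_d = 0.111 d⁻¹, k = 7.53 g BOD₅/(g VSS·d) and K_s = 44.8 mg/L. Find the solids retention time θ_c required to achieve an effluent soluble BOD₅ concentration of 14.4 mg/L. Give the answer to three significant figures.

θ_c ≈ 1.49 d

Specific growth rate at S = 14.4 mg/L: μ = YkS/(K_s+S) = 0.428·7.53·14.4/(44.8+14.4) = 0.7839 d⁻¹.
θ_c = 1/(μ − k_d) = 1/(0.7839 − 0.111) = 1/0.6729 = 1.486 d.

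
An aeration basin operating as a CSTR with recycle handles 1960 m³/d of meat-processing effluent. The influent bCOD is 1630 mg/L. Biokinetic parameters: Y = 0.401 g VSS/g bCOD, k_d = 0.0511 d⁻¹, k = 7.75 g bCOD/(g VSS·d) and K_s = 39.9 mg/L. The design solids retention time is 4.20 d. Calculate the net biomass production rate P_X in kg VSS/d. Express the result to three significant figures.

P_X ≈ 1050 kg VSS/d

Effluent substrate depends only on kinetics and SRT: S = K_s(1 + k_d θ_c) / [θ_c(Yk − k_d) − 1] = 39.9 × (1 + 0.0511 × 4.20) / [4.20 × (0.401 × 7.75 − 0.0511) − 1] = 48.46 / 11.84 = 4.094 mg/L.
Observed yield with endogenous decay: Y_obs = Y / (1 + k_d·θ_c) = 0.401 / (1 + 0.0511 × 4.20) = 0.401 / 1.215 = 0.3301 g VSS/g bCOD.
ΔS = 1630 − 4.09 = 1626 mg/L, so the substrate removal rate is 1960 × 1626/1000 = 3187 kg bCOD/d.
Biomass produced: P_X = Y_obs·Q·ΔS = 0.3301 × 3187 ≈ 1052 kg VSS/d.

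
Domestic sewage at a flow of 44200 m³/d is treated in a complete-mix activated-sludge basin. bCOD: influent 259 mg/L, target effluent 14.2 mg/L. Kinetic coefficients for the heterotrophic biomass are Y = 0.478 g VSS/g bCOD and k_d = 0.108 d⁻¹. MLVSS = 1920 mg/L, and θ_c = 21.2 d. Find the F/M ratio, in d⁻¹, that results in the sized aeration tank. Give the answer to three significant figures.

Steady-state biomass mass balance: V·X·(1 + k_d·θ_c) = Y·Q·(S₀ − S)·θ_c, so V = 0.478 × 44200 × (259 − 14.2) × 21.2 / [1920 × (1 + 0.108 × 21.2)] = 1.1×10^8 / 6316 = 17360 m³.
F/M = Q·S₀ / (V·X) = 44200 × 259 / (17360 × 1920) = 0.3435 g bCOD·(g VSS·d)⁻¹.

F/M ≈ 0.343 d⁻¹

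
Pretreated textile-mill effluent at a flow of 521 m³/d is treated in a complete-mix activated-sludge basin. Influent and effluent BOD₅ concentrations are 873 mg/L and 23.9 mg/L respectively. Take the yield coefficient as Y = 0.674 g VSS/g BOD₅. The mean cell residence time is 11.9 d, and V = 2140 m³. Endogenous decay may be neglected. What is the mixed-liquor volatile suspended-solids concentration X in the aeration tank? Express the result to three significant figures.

X ≈ 1660 mg/L

X = Y·Q·ΔS·θ_c / V = 0.674 × 521 × (873 − 23.9) × 11.9 / 2140 = 1658 mg/L.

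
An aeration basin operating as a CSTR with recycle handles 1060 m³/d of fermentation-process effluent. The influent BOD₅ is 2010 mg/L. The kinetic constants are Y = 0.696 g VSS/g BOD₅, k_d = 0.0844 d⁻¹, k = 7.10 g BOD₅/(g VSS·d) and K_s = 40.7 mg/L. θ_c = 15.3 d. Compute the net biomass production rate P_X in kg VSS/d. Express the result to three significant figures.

P_X ≈ 647 kg VSS/d

From the Monod/SRT balance for a CMAS, S = K_s·(1+k_d θ_c)/[θ_c·(Y k − k_d) − 1] = 40.7 × (1 + 0.0844 × 15.3) / [15.3 × (0.696 × 7.10 − 0.0844) − 1] = 93.26 / 73.32 = 1.272 mg/L.
Y_obs = Y / (1 + k_d θ_c) = 0.696 / (1 + 0.0844 × 15.3) = 0.696 / 2.291 = 0.3038.
Mass of BOD₅ removed per day: Q(S₀ − S) = 1060 × 2009 g/m³ = 2129 kg/d.
Net biomass production P_X = Y_obs × Q·(S₀ − S) = 0.3038 × 2129 = 646.8 kg VSS/d.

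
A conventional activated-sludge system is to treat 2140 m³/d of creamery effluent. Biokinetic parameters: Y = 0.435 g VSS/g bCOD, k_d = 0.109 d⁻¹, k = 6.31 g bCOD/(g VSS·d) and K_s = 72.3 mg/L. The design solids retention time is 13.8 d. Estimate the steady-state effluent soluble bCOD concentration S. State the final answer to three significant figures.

Effluent substrate depends only on kinetics and SRT: S = K_s(1 + k_d θ_c) / [θ_c(Yk − k_d) − 1] = 72.3 × (1 + 0.109 × 13.8) / [13.8 × (0.435 × 6.31 − 0.109) − 1] = 181.1 / 35.37 = 5.118 mg/L.

S ≈ 5.12 mg/L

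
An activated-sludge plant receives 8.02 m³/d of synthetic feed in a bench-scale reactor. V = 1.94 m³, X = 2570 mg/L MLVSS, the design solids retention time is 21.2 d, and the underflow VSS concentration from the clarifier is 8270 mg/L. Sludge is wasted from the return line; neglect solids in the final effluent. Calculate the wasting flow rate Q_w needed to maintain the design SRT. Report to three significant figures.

Q_w ≈ 0.0284 m³/d

Q_w = (V·X)/(θ_c X_r) = 1.940 × 2570 / (21.2 × 8270) = 0.02844 m³/d.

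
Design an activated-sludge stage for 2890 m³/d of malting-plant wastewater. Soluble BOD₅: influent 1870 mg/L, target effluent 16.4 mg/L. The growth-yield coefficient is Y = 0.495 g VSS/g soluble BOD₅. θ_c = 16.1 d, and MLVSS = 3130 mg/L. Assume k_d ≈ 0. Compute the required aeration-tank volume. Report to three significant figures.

V ≈ 13600 m³

Biomass mass balance (decay neglected): V·X = Y·Q·(S₀ − S)·θ_c, so V = 0.495 × 2890 × (1870 − 16.4) × 16.1 / 3130 = 13640 m³.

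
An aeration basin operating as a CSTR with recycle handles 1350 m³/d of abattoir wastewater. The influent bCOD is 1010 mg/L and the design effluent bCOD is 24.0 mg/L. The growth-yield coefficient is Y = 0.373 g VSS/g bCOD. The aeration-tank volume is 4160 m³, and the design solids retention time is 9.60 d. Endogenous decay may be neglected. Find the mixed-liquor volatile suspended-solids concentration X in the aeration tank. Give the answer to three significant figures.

X ≈ 1150 mg/L

Without decay, X = Y Q (S₀−S) θ_c / V = 0.373 × 1350 × (1010 − 24.0) × 9.60 / 4160 = 1146 mg/L.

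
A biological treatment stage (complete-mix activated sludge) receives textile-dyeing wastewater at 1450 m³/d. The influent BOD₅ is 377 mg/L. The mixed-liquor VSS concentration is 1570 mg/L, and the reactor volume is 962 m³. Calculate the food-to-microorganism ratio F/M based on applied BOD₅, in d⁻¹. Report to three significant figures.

F/M ≈ 0.362 d⁻¹

Food-to-microorganism ratio F/M = Q S₀ / (V X) = 1450 × 377 / (962.0 × 1570) = 0.3619 d⁻¹.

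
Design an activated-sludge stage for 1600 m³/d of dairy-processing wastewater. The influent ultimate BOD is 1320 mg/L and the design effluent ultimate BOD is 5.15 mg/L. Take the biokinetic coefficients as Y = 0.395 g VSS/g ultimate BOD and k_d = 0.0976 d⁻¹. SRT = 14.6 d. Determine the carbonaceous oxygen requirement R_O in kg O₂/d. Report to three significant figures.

Y_obs = Y / (1 + k_d θ_c) = 0.395 / (1 + 0.0976 × 14.6) = 0.395 / 2.425 = 0.1629.
Substrate removed = Q·(S₀ − S) = 1600 m³/d × (1320 − 5.15) g/m³ = 2.1×10^6 g/d = 2104 kg/d.
P_X = Y_obs·Q·(S₀ − S) = 0.1629 × 2104 = 342.7 kg VSS/d.
R_O = Q·ΔS − 1.42 P_X = 2104 − 486.6 = 1617 kg O₂/d.

R_O ≈ 1620 kg O₂/d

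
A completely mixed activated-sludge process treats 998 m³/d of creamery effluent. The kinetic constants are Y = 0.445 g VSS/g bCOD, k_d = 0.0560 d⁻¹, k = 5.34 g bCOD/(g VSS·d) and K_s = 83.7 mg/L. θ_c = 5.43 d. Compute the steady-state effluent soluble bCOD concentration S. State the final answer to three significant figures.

S ≈ 9.41 mg/L

Effluent substrate depends only on kinetics and SRT: S = K_s(1 + k_d θ_c) / [θ_c(Yk − k_d) − 1] = 83.7 × (1 + 0.0560 × 5.43) / [5.43 × (0.445 × 5.34 − 0.0560) − 1] = 109.2 / 11.60 = 9.410 mg/L.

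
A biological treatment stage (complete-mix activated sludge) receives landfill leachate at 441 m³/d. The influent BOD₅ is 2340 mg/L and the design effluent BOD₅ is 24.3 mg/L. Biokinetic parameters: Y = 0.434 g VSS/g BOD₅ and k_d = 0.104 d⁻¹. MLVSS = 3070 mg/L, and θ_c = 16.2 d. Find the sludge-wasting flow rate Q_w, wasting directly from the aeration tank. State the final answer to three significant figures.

Q_w ≈ 53.8 m³/d

Rearranging the biomass balance for a CMAS with decay, V = Y·Q·ΔS·θ_c / [X·(1+k_d θ_c)] = 0.434 × 441 × (2340 − 24.3) × 16.2 / [3070 × (1 + 0.104 × 16.2)] = 7.18×10^6 / 8242 = 871.1 m³.
Wasting from the aeration tank: Q_w = V / θ_c = 871.1 / 16.2 = 53.77 m³/d.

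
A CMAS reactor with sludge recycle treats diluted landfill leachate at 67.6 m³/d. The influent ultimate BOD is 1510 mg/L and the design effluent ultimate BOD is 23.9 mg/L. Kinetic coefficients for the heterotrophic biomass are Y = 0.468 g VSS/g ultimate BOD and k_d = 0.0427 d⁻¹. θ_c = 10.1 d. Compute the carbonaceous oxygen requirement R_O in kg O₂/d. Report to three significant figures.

R_O ≈ 53.8 kg O₂/d

The observed yield is Y_obs = Y/(1 + k_d·θ_c) = 0.468 / (1 + 0.0427 × 10.1) = 0.468 / 1.431 = 0.3270 g VSS per g ultimate BOD removed.
ΔS = 1510 − 23.9 = 1486 mg/L, so the substrate removal rate is 67.6 × 1486/1000 = 100.5 kg ultimate BOD/d.
Biomass synthesised: P_X = Y_obs × 100.5 = 32.85 kg VSS/d.
Carbonaceous O₂ demand = substrate oxidised − cell-mass equivalent = 100.5 − 1.42 × 32.85 = 53.82 kg O₂/d.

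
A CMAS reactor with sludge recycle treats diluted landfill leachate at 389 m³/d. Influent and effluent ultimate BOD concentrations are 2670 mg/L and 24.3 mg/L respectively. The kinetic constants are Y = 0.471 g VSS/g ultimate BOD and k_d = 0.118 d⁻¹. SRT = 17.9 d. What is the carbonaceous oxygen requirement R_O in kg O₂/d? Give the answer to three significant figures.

Correct the yield for decay: Y_obs = Y/(1 + k_d θ_c) = 0.471 / (1 + 0.118 × 17.9) = 0.471 / 3.112 = 0.1513.
Substrate removed = Q·(S₀ − S) = 389 m³/d × (2670 − 24.3) g/m³ = 1.03×10^6 g/d = 1029 kg/d.
Biomass synthesised: P_X = Y_obs × 1029 = 155.8 kg VSS/d.
Carbonaceous O₂ demand = substrate oxidised − cell-mass equivalent = 1029 − 1.42 × 155.8 = 808.0 kg O₂/d.

R_O ≈ 808 kg O₂/d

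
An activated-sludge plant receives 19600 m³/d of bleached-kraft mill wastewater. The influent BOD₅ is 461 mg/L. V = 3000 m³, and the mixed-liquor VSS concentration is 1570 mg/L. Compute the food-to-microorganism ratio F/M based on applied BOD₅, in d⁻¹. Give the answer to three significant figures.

F/M ≈ 1.92 d⁻¹

F/M = applied load / biomass = Q·S₀/(V·X) = 19600 × 461 / (3000 × 1570) = 1.918 d⁻¹.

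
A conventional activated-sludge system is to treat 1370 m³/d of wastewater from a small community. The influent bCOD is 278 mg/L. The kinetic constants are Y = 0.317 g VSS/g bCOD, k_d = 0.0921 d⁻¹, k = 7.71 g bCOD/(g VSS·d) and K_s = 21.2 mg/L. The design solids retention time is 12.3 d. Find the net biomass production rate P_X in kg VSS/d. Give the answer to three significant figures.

For a completely mixed reactor with recycle the Lawrence–McCarty relation gives S = K_s·(1 + k_d·θ_c) / [θ_c·(Y·k − k_d) − 1] = 21.2 × (1 + 0.0921 × 12.3) / [12.3 × (0.317 × 7.71 − 0.0921) − 1] = 45.22 / 27.93 = 1.619 mg/L.
Y_obs = Y / (1 + k_d θ_c) = 0.317 / (1 + 0.0921 × 12.3) = 0.317 / 2.133 = 0.1486.
Q·(S₀ − S) = 1370 × (278 − 1.62) × 10⁻³ = 378.6 kg/d removed.
So the net sludge growth is P_X = 0.1486 × 378.6 = 56.28 kg VSS/d.

P_X ≈ 56.3 kg VSS/d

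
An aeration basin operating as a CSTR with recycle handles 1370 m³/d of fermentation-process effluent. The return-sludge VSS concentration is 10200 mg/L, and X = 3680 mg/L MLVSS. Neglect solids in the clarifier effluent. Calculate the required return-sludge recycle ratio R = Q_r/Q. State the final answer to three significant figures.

R ≈ 0.564

Solids balance on the clarifier gives (1+R)X = R·X_r, so R = X/(X_r − X) = 3680 / (10200 − 3680) = 0.5644.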